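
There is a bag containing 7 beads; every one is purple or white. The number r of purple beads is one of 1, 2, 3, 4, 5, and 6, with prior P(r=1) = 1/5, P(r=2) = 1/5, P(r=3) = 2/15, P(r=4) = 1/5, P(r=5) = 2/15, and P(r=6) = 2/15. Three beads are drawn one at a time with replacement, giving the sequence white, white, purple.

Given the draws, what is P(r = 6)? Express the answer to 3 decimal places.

0.023

The likelihood of the observed sequence under each hypothesis: P(data | r = 1) = (6/7)(6/7)(1/7) = 0.10496; P(data | r = 2) = (5/7)(5/7)(2/7) = 0.14577; P(data | r = 3) = (4/7)(4/7)(3/7) = 0.13994; P(data | r = 4) = (3/7)(3/7)(4/7) = 0.10496; P(data | r = 5) = (2/7)(2/7)(5/7) = 0.058309; P(data | r = 6) = (1/7)(1/7)(6/7) = 0.017493.
Multiplying each by its prior: 1/5 · 0.10496 = 0.020991, 1/5 · 0.14577 = 0.029155, 2/15 · 0.13994 = 0.018659, 1/5 · 0.10496 = 0.020991, 2/15 · 0.058309 = 0.0077745, 2/15 · 0.017493 = 0.0023324; with total 0.099903.
By Bayes' rule, P(r = 6 | data) = (0.0023324) / (0.099903) = 0.023346.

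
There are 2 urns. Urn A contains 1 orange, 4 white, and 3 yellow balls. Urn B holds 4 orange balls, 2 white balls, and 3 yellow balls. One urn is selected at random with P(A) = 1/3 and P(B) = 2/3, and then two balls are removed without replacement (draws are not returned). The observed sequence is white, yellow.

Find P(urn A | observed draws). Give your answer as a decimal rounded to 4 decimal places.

Under each hypothesis, the probability of the observed sequence is: P(data | urn A) = (4/8)(3/7) = 3/14; P(data | urn B) = (2/9)(3/8) = 1/12.
Weighting by the prior gives 1/3 · 3/14 = 1/14, 2/3 · 1/12 = 1/18; with total 8/63.
Hence P(urn A | data) = (1/14) / (8/63) = 9/16.

0.5625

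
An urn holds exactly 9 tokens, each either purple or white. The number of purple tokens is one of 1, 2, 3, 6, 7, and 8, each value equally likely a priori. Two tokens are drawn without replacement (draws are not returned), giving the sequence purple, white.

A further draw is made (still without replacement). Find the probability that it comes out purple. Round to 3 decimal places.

For each hypothesis, P(data | H) works out to: P(data | r = 1) = (1/9)(8/8) = 1/9; P(data | r = 2) = (2/9)(7/8) = 7/36; P(data | r = 3) = (3/9)(6/8) = 1/4; P(data | r = 6) = (6/9)(3/8) = 1/4; P(data | r = 7) = (7/9)(2/8) = 7/36; P(data | r = 8) = (8/9)(1/8) = 1/9.
Multiplying each by its prior: 1/6 · 1/9 = 1/54, 1/6 · 7/36 = 7/216, 1/6 · 1/4 = 1/24, 1/6 · 1/4 = 1/24, 1/6 · 7/36 = 7/216, 1/6 · 1/9 = 1/54; these sum to 5/27.
Normalising, the posterior is P(r = 1 | data) = 1/10, P(r = 2 | data) = 7/40, P(r = 3 | data) = 9/40, P(r = 6 | data) = 9/40, P(r = 7 | data) = 7/40, P(r = 8 | data) = 1/10.
So P(purple next | data) = Σ P(purple next | H) P(H | data) = (0)(1/10) + (1/7)(7/40) + (2/7)(9/40) + (5/7)(9/40) + (6/7)(7/40) + (1)(1/10) = 1/2.

0.500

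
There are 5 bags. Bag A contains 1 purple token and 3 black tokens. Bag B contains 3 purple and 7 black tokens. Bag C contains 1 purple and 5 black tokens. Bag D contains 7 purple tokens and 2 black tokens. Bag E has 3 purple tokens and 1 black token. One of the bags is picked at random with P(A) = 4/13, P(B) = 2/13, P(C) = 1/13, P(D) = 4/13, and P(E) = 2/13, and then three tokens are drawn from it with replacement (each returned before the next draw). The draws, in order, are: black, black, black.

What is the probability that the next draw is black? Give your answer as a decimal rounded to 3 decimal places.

The likelihood of the observed sequence under each hypothesis: P(data | bag A) = (3/4)(3/4)(3/4) = 0.42188; P(data | bag B) = (7/10)(7/10)(7/10) = 0.343; P(data | bag C) = (5/6)(5/6)(5/6) = 0.5787; P(data | bag D) = (2/9)(2/9)(2/9) = 0.010974; P(data | bag E) = (1/4)(1/4)(1/4) = 0.015625.
The prior-weighted likelihoods are 4/13 · 0.42188 = 0.12981, 2/13 · 0.343 = 0.052769, 1/13 · 0.5787 = 0.044516, 4/13 · 0.010974 = 0.0033766, 2/13 · 0.015625 = 0.0024038; summing to 0.23287.
The posterior is then P(bag A | data) = 0.55742, P(bag B | data) = 0.2266, P(bag C | data) = 0.19116, P(bag D | data) = 0.0145, P(bag E | data) = 0.010323.
The predictive probability is P(black next | data) = (3/4)(0.55742) + (7/10)(0.2266) + (5/6)(0.19116) + (2/9)(0.0145) + (1/4)(0.010323) = 0.74179.

0.742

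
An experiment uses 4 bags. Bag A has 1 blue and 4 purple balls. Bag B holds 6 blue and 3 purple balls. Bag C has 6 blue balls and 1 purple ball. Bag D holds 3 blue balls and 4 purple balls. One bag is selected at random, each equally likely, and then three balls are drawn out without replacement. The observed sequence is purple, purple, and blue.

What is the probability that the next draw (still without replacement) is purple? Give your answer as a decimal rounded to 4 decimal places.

0.6720

The likelihood of the observed sequence under each hypothesis: P(data | bag A) = (4/5)(3/4)(1/3) = 1/5; P(data | bag B) = (3/9)(2/8)(6/7) = 1/14; P(data | bag C) = (1/7)(0/6) = 0; P(data | bag D) = (4/7)(3/6)(3/5) = 6/35.
Multiplying each by its prior: 1/4 · 1/5 = 1/20, 1/4 · 1/14 = 1/56, 1/4 · 0 = 0, 1/4 · 6/35 = 3/70; these sum to 31/280.
The posterior is then P(bag A | data) = 14/31, P(bag B | data) = 5/31, P(bag C | data) = 0, P(bag D | data) = 12/31.
Averaging over the posterior, P(purple next | data) = (1)(14/31) + (1/6)(5/31) + (1/2)(12/31) = 125/186.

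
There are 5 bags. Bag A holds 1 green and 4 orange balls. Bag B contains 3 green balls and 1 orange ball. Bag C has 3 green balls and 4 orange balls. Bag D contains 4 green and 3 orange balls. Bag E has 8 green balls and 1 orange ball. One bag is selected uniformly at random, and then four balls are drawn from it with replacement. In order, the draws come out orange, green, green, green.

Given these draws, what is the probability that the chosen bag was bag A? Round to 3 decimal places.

0.020

For each hypothesis, P(data | H) works out to: P(data | bag A) = (4/5)(1/5)(1/5)(1/5) = 0.0064; P(data | bag B) = (1/4)(3/4)(3/4)(3/4) = 0.10547; P(data | bag C) = (4/7)(3/7)(3/7)(3/7) = 0.044981; P(data | bag D) = (3/7)(4/7)(4/7)(4/7) = 0.079967; P(data | bag E) = (1/9)(8/9)(8/9)(8/9) = 0.078037.
Multiplying each by its prior: 1/5 · 0.0064 = 0.00128, 1/5 · 0.10547 = 0.021094, 1/5 · 0.044981 = 0.0089963, 1/5 · 0.079967 = 0.015993, 1/5 · 0.078037 = 0.015607; these sum to 0.062971.
Therefore the posterior P(bag A | data) = (0.00128) / (0.062971) = 0.020327.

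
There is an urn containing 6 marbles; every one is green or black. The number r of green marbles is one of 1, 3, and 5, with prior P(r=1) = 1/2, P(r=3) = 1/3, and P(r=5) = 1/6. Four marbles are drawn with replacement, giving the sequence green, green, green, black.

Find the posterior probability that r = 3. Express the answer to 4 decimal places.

For each hypothesis, P(data | H) works out to: P(data | r = 1) = (1/6)(1/6)(1/6)(5/6) = 0.003858; P(data | r = 3) = (3/6)(3/6)(3/6)(3/6) = 0.0625; P(data | r = 5) = (5/6)(5/6)(5/6)(1/6) = 0.096451.
The prior-weighted likelihoods are 1/2 · 0.003858 = 0.001929, 1/3 · 0.0625 = 0.020833, 1/6 · 0.096451 = 0.016075; summing to 0.038837.
Therefore the posterior P(r = 3 | data) = (0.020833) / (0.038837) = 0.53642.

0.5364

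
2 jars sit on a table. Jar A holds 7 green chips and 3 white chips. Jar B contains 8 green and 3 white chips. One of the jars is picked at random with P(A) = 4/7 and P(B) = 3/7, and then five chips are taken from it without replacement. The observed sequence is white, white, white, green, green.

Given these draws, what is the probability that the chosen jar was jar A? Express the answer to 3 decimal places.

0.647

For each hypothesis, P(data | H) works out to: P(data | jar A) = (3/10)(2/9)(1/8)(7/7)(6/6) = 0.0083333; P(data | jar B) = (3/11)(2/10)(1/9)(8/8)(7/7) = 0.0060606.
The prior-weighted likelihoods are 4/7 · 0.0083333 = 0.0047619, 3/7 · 0.0060606 = 0.0025974; these sum to 0.0073593.
Therefore the posterior P(jar A | data) = (0.0047619) / (0.0073593) = 0.64706.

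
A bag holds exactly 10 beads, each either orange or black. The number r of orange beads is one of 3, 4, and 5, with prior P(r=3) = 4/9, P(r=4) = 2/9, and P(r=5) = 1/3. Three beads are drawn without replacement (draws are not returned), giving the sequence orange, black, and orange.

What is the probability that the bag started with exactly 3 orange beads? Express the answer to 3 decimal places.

Compute the likelihood of the observed sequence for each case: P(data | r = 3) = (3/10)(7/9)(2/8) = 7/120; P(data | r = 4) = (4/10)(6/9)(3/8) = 1/10; P(data | r = 5) = (5/10)(5/9)(4/8) = 5/36.
Weighting by the prior gives 4/9 · 7/120 = 7/270, 2/9 · 1/10 = 1/45, 1/3 · 5/36 = 5/108; these sum to 17/180.
So P(r = 3 | data) = (7/270) / (17/180) = 14/51.

0.275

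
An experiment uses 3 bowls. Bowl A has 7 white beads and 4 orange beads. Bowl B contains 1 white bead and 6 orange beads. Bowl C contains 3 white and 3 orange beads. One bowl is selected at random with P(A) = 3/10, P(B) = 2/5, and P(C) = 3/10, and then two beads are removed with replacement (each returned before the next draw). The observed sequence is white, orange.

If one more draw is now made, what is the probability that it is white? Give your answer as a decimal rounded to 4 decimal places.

For each hypothesis, P(data | H) works out to: P(data | bowl A) = (7/11)(4/11) = 0.2314; P(data | bowl B) = (1/7)(6/7) = 0.12245; P(data | bowl C) = (3/6)(3/6) = 0.25.
Multiplying each by its prior: 3/10 · 0.2314 = 0.069421, 2/5 · 0.12245 = 0.04898, 3/10 · 0.25 = 0.075; summing to 0.1934.
Normalising, the posterior is P(bowl A | data) = 0.35895, P(bowl B | data) = 0.25325, P(bowl C | data) = 0.3878.
The predictive probability is P(white next | data) = (7/11)(0.35895) + (1/7)(0.25325) + (1/2)(0.3878) = 0.4585.

0.4585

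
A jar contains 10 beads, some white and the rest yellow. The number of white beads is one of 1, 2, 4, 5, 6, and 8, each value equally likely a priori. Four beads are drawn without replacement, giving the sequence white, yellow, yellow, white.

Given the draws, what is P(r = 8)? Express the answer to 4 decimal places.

For each hypothesis, P(data | H) works out to: P(data | r = 1) = (1/10)(9/9)(8/8)(0/7) = 0; P(data | r = 2) = (2/10)(8/9)(7/8)(1/7) = 1/45; P(data | r = 4) = (4/10)(6/9)(5/8)(3/7) = 1/14; P(data | r = 5) = (5/10)(5/9)(4/8)(4/7) = 5/63; P(data | r = 6) = (6/10)(4/9)(3/8)(5/7) = 1/14; P(data | r = 8) = (8/10)(2/9)(1/8)(7/7) = 1/45.
Multiplying each by its prior: 1/6 · 0 = 0, 1/6 · 1/45 = 1/270, 1/6 · 1/14 = 1/84, 1/6 · 5/63 = 5/378, 1/6 · 1/14 = 1/84, 1/6 · 1/45 = 1/270; these sum to 2/45.
So P(r = 8 | data) = (1/270) / (2/45) = 1/12.

0.0833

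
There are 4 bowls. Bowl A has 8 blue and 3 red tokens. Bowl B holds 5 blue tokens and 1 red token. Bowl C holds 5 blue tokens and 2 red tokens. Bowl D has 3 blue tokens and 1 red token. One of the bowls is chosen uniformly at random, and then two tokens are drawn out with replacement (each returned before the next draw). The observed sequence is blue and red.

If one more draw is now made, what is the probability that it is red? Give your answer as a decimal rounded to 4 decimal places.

0.2503

Under each hypothesis, the probability of the observed sequence is: P(data | bowl A) = (8/11)(3/11) = 0.19835; P(data | bowl B) = (5/6)(1/6) = 0.13889; P(data | bowl C) = (5/7)(2/7) = 0.20408; P(data | bowl D) = (3/4)(1/4) = 0.1875.
The prior-weighted likelihoods are 1/4 · 0.19835 = 0.049587, 1/4 · 0.13889 = 0.034722, 1/4 · 0.20408 = 0.05102, 1/4 · 0.1875 = 0.046875; summing to 0.1822.
Dividing through by the total gives posterior P(bowl A | data) = 0.27215, P(bowl B | data) = 0.19057, P(bowl C | data) = 0.28002, P(bowl D | data) = 0.25727.
So P(red next | data) = Σ P(red next | H) P(H | data) = (3/11)(0.27215) + (1/6)(0.19057) + (2/7)(0.28002) + (1/4)(0.25727) = 0.25031.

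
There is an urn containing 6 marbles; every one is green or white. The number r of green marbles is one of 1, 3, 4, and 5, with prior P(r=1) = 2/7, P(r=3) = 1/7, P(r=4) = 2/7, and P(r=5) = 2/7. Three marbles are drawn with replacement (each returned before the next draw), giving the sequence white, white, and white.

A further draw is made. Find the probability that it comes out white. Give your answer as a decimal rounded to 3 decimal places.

0.771

The likelihood of the observed sequence under each hypothesis: P(data | r = 1) = (5/6)(5/6)(5/6) = 0.5787; P(data | r = 3) = (3/6)(3/6)(3/6) = 0.125; P(data | r = 4) = (2/6)(2/6)(2/6) = 0.037037; P(data | r = 5) = (1/6)(1/6)(1/6) = 0.0046296.
Weighting by the prior gives 2/7 · 0.5787 = 0.16534, 1/7 · 0.125 = 0.017857, 2/7 · 0.037037 = 0.010582, 2/7 · 0.0046296 = 0.0013228; these sum to 0.19511.
Dividing through by the total gives posterior P(r = 1 | data) = 0.84746, P(r = 3 | data) = 0.091525, P(r = 4 | data) = 0.054237, P(r = 5 | data) = 0.0067797.
Averaging over the posterior, P(white next | data) = (5/6)(0.84746) + (1/2)(0.091525) + (1/3)(0.054237) + (1/6)(0.0067797) = 0.77119.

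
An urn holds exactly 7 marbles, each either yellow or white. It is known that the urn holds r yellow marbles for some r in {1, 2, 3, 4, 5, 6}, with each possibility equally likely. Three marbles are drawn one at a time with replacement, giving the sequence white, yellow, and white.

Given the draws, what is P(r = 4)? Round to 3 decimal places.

Compute the likelihood of the observed sequence for each case: P(data | r = 1) = (6/7)(1/7)(6/7) = 0.10496; P(data | r = 2) = (5/7)(2/7)(5/7) = 0.14577; P(data | r = 3) = (4/7)(3/7)(4/7) = 0.13994; P(data | r = 4) = (3/7)(4/7)(3/7) = 0.10496; P(data | r = 5) = (2/7)(5/7)(2/7) = 0.058309; P(data | r = 6) = (1/7)(6/7)(1/7) = 0.017493.
Multiplying each by its prior: 1/6 · 0.10496 = 0.017493, 1/6 · 0.14577 = 0.024295, 1/6 · 0.13994 = 0.023324, 1/6 · 0.10496 = 0.017493, 1/6 · 0.058309 = 0.0097182, 1/6 · 0.017493 = 0.0029155; these sum to 0.095238.
Therefore the posterior P(r = 4 | data) = (0.017493) / (0.095238) = 0.18367.

0.184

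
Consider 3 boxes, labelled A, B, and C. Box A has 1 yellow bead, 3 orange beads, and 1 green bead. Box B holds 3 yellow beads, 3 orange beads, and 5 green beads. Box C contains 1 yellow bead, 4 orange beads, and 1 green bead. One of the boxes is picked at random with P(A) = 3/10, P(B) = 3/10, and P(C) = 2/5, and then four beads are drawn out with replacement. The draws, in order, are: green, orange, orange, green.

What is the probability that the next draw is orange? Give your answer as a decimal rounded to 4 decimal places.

Under each hypothesis, the probability of the observed sequence is: P(data | box A) = (1/5)(3/5)(3/5)(1/5) = 0.0144; P(data | box B) = (5/11)(3/11)(3/11)(5/11) = 0.015368; P(data | box C) = (1/6)(4/6)(4/6)(1/6) = 0.012346.
The prior-weighted likelihoods are 3/10 · 0.0144 = 0.00432, 3/10 · 0.015368 = 0.0046103, 2/5 · 0.012346 = 0.0049383; summing to 0.013869.
The posterior is then P(box A | data) = 0.31149, P(box B | data) = 0.33243, P(box C | data) = 0.35608.
The predictive probability is P(orange next | data) = (3/5)(0.31149) + (3/11)(0.33243) + (2/3)(0.35608) = 0.51494.

0.5149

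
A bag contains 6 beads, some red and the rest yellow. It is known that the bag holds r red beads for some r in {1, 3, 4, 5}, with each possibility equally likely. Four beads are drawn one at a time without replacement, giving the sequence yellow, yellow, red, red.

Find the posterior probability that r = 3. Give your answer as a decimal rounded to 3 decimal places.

0.600

For each hypothesis, P(data | H) works out to: P(data | r = 1) = (5/6)(4/5)(1/4)(0/3) = 0; P(data | r = 3) = (3/6)(2/5)(3/4)(2/3) = 1/10; P(data | r = 4) = (2/6)(1/5)(4/4)(3/3) = 1/15; P(data | r = 5) = (1/6)(0/5) = 0.
Multiplying each by its prior: 1/4 · 0 = 0, 1/4 · 1/10 = 1/40, 1/4 · 1/15 = 1/60, 1/4 · 0 = 0; these sum to 1/24.
So P(r = 3 | data) = (1/40) / (1/24) = 3/5.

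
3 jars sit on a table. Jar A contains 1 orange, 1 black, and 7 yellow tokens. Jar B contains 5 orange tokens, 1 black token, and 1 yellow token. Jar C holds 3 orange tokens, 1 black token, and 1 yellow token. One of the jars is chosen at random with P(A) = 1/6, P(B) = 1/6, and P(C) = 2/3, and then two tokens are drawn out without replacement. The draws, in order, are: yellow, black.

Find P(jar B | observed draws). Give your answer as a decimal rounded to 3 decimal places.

0.074

Compute the likelihood of the observed sequence for each case: P(data | jar A) = (7/9)(1/8) = 0.097222; P(data | jar B) = (1/7)(1/6) = 0.02381; P(data | jar C) = (1/5)(1/4) = 0.05.
Weighting by the prior gives 1/6 · 0.097222 = 0.016204, 1/6 · 0.02381 = 0.0039683, 2/3 · 0.05 = 0.033333; summing to 0.053505.
Hence P(jar B | data) = (0.0039683) / (0.053505) = 0.074166.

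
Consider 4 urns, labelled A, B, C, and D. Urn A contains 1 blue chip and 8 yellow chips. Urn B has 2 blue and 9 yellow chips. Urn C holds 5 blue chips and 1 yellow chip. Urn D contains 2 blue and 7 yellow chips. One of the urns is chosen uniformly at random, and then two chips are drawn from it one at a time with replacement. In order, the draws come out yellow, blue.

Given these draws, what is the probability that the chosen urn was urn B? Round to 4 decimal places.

0.2660

Under each hypothesis, the probability of the observed sequence is: P(data | urn A) = (8/9)(1/9) = 0.098765; P(data | urn B) = (9/11)(2/11) = 0.14876; P(data | urn C) = (1/6)(5/6) = 0.13889; P(data | urn D) = (7/9)(2/9) = 0.17284.
Weighting by the prior gives 1/4 · 0.098765 = 0.024691, 1/4 · 0.14876 = 0.03719, 1/4 · 0.13889 = 0.034722, 1/4 · 0.17284 = 0.04321; with total 0.13981.
So P(urn B | data) = (0.03719) / (0.13981) = 0.266.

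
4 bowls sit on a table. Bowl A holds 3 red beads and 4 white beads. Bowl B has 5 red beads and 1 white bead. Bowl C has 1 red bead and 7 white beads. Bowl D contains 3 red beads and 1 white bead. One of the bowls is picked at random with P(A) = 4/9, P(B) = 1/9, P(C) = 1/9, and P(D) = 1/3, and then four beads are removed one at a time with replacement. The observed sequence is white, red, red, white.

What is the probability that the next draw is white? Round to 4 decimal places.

0.4703

The likelihood of the observed sequence under each hypothesis: P(data | bowl A) = (4/7)(3/7)(3/7)(4/7) = 0.059975; P(data | bowl B) = (1/6)(5/6)(5/6)(1/6) = 0.01929; P(data | bowl C) = (7/8)(1/8)(1/8)(7/8) = 0.011963; P(data | bowl D) = (1/4)(3/4)(3/4)(1/4) = 0.035156.
Weighting by the prior gives 4/9 · 0.059975 = 0.026656, 1/9 · 0.01929 = 0.0021433, 1/9 · 0.011963 = 0.0013292, 1/3 · 0.035156 = 0.011719; summing to 0.041847.
The posterior is then P(bowl A | data) = 0.63698, P(bowl B | data) = 0.051219, P(bowl C | data) = 0.031764, P(bowl D | data) = 0.28004.
The predictive probability is P(white next | data) = (4/7)(0.63698) + (1/6)(0.051219) + (7/8)(0.031764) + (1/4)(0.28004) = 0.47033.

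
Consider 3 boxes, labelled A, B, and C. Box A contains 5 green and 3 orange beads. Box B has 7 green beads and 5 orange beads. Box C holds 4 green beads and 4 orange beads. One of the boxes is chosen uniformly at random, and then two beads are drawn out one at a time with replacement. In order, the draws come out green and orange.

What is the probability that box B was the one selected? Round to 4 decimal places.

0.3341

For each hypothesis, P(data | H) works out to: P(data | box A) = (5/8)(3/8) = 0.23438; P(data | box B) = (7/12)(5/12) = 0.24306; P(data | box C) = (4/8)(4/8) = 0.25.
Multiplying each by its prior: 1/3 · 0.23438 = 0.078125, 1/3 · 0.24306 = 0.081019, 1/3 · 0.25 = 0.083333; summing to 0.24248.
Therefore the posterior P(box B | data) = (0.081019) / (0.24248) = 0.33413.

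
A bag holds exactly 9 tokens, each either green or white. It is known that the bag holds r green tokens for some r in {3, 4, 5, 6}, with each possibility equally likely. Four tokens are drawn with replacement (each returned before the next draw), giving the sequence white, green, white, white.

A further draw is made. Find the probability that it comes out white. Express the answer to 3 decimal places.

The likelihood of the observed sequence under each hypothesis: P(data | r = 3) = (6/9)(3/9)(6/9)(6/9) = 0.098765; P(data | r = 4) = (5/9)(4/9)(5/9)(5/9) = 0.076208; P(data | r = 5) = (4/9)(5/9)(4/9)(4/9) = 0.048773; P(data | r = 6) = (3/9)(6/9)(3/9)(3/9) = 0.024691.
Multiplying each by its prior: 1/4 · 0.098765 = 0.024691, 1/4 · 0.076208 = 0.019052, 1/4 · 0.048773 = 0.012193, 1/4 · 0.024691 = 0.0061728; with total 0.062109.
Normalising, the posterior is P(r = 3 | data) = 0.39755, P(r = 4 | data) = 0.30675, P(r = 5 | data) = 0.19632, P(r = 6 | data) = 0.099387.
So P(white next | data) = Σ P(white next | H) P(H | data) = (2/3)(0.39755) + (5/9)(0.30675) + (4/9)(0.19632) + (1/3)(0.099387) = 0.55583.

0.556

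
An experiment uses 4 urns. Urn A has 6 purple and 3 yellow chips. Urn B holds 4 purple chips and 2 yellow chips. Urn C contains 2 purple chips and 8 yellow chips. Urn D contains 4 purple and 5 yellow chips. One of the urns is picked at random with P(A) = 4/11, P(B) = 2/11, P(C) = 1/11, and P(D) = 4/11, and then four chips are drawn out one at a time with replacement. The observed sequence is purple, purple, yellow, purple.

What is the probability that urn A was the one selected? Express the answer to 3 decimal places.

Under each hypothesis, the probability of the observed sequence is: P(data | urn A) = (6/9)(6/9)(3/9)(6/9) = 0.098765; P(data | urn B) = (4/6)(4/6)(2/6)(4/6) = 0.098765; P(data | urn C) = (2/10)(2/10)(8/10)(2/10) = 0.0064; P(data | urn D) = (4/9)(4/9)(5/9)(4/9) = 0.048773.
The prior-weighted likelihoods are 4/11 · 0.098765 = 0.035915, 2/11 · 0.098765 = 0.017957, 1/11 · 0.0064 = 0.00058182, 4/11 · 0.048773 = 0.017736; summing to 0.07219.
Hence P(urn A | data) = (0.035915) / (0.07219) = 0.49751.

0.498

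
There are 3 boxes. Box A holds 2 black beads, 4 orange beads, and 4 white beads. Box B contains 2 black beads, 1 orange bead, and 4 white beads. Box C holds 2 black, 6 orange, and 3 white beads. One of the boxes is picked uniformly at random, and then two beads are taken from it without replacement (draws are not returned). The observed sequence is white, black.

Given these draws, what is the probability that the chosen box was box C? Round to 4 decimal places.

Compute the likelihood of the observed sequence for each case: P(data | box A) = (4/10)(2/9) = 0.088889; P(data | box B) = (4/7)(2/6) = 0.19048; P(data | box C) = (3/11)(2/10) = 0.054545.
Multiplying each by its prior: 1/3 · 0.088889 = 0.02963, 1/3 · 0.19048 = 0.063492, 1/3 · 0.054545 = 0.018182; with total 0.1113.
Therefore the posterior P(box C | data) = (0.018182) / (0.1113) = 0.16335.

0.1634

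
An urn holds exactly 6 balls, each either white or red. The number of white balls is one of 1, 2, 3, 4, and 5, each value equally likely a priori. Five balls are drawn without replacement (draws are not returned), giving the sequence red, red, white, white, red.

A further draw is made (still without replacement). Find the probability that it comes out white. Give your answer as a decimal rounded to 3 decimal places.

The likelihood of the observed sequence under each hypothesis: P(data | r = 1) = (5/6)(4/5)(1/4)(0/3) = 0; P(data | r = 2) = (4/6)(3/5)(2/4)(1/3)(2/2) = 1/15; P(data | r = 3) = (3/6)(2/5)(3/4)(2/3)(1/2) = 1/20; P(data | r = 4) = (2/6)(1/5)(4/4)(3/3)(0/2) = 0; P(data | r = 5) = (1/6)(0/5) = 0.
Weighting by the prior gives 1/5 · 0 = 0, 1/5 · 1/15 = 1/75, 1/5 · 1/20 = 1/100, 1/5 · 0 = 0, 1/5 · 0 = 0; these sum to 7/300.
The posterior is then P(r = 1 | data) = 0, P(r = 2 | data) = 4/7, P(r = 3 | data) = 3/7, P(r = 4 | data) = 0, P(r = 5 | data) = 0.
Averaging over the posterior, P(white next | data) = (0)(4/7) + (1)(3/7) = 3/7.

0.429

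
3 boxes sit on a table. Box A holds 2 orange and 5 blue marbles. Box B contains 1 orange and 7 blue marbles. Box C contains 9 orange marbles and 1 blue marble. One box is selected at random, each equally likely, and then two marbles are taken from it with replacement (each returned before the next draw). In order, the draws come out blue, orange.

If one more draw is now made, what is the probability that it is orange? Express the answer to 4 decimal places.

For each hypothesis, P(data | H) works out to: P(data | box A) = (5/7)(2/7) = 0.20408; P(data | box B) = (7/8)(1/8) = 0.10938; P(data | box C) = (1/10)(9/10) = 0.09.
Multiplying each by its prior: 1/3 · 0.20408 = 0.068027, 1/3 · 0.10938 = 0.036458, 1/3 · 0.09 = 0.03; with total 0.13449.
The posterior is then P(box A | data) = 0.50583, P(box B | data) = 0.27109, P(box C | data) = 0.22307.
The predictive probability is P(orange next | data) = (2/7)(0.50583) + (1/8)(0.27109) + (9/10)(0.22307) = 0.37918.

0.3792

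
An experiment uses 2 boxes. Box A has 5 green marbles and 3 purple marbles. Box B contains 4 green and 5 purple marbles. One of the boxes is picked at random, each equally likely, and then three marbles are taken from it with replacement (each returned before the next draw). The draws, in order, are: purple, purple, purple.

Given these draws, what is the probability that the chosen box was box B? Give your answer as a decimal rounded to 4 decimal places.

Compute the likelihood of the observed sequence for each case: P(data | box A) = (3/8)(3/8)(3/8) = 0.052734; P(data | box B) = (5/9)(5/9)(5/9) = 0.17147.
Weighting by the prior gives 1/2 · 0.052734 = 0.026367, 1/2 · 0.17147 = 0.085734; these sum to 0.1121.
By Bayes' rule, P(box B | data) = (0.085734) / (0.1121) = 0.76479.

0.7648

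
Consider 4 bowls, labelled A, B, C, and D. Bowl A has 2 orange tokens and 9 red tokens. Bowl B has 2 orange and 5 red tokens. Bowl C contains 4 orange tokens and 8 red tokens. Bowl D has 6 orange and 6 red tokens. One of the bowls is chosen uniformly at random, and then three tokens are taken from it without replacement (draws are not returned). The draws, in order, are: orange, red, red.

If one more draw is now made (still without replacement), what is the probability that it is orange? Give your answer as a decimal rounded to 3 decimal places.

0.309

Under each hypothesis, the probability of the observed sequence is: P(data | bowl A) = (2/11)(9/10)(8/9) = 0.14545; P(data | bowl B) = (2/7)(5/6)(4/5) = 0.19048; P(data | bowl C) = (4/12)(8/11)(7/10) = 0.1697; P(data | bowl D) = (6/12)(6/11)(5/10) = 0.13636.
Weighting by the prior gives 1/4 · 0.14545 = 0.036364, 1/4 · 0.19048 = 0.047619, 1/4 · 0.1697 = 0.042424, 1/4 · 0.13636 = 0.034091; with total 0.1605.
Dividing through by the total gives posterior P(bowl A | data) = 0.22657, P(bowl B | data) = 0.2967, P(bowl C | data) = 0.26433, P(bowl D | data) = 0.21241.
Averaging over the posterior, P(orange next | data) = (1/8)(0.22657) + (1/4)(0.2967) + (1/3)(0.26433) + (5/9)(0.21241) = 0.30861.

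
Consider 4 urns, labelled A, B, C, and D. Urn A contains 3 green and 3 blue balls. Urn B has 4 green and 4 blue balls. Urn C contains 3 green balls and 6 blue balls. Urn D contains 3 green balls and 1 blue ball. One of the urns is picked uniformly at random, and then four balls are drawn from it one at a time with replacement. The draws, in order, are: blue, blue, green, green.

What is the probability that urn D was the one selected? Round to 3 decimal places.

Compute the likelihood of the observed sequence for each case: P(data | urn A) = (3/6)(3/6)(3/6)(3/6) = 0.0625; P(data | urn B) = (4/8)(4/8)(4/8)(4/8) = 0.0625; P(data | urn C) = (6/9)(6/9)(3/9)(3/9) = 0.049383; P(data | urn D) = (1/4)(1/4)(3/4)(3/4) = 0.035156.
Multiplying each by its prior: 1/4 · 0.0625 = 0.015625, 1/4 · 0.0625 = 0.015625, 1/4 · 0.049383 = 0.012346, 1/4 · 0.035156 = 0.0087891; summing to 0.052385.
So P(urn D | data) = (0.0087891) / (0.052385) = 0.16778.

0.168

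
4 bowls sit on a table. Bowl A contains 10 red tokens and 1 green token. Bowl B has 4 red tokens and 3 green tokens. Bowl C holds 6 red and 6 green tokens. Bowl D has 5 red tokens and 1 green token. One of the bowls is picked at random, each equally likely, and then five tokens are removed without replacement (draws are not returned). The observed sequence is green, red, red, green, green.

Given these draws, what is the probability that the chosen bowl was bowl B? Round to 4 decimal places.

0.4300

For each hypothesis, P(data | H) works out to: P(data | bowl A) = (1/11)(10/10)(9/9)(0/8) = 0; P(data | bowl B) = (3/7)(4/6)(3/5)(2/4)(1/3) = 0.028571; P(data | bowl C) = (6/12)(6/11)(5/10)(5/9)(4/8) = 0.037879; P(data | bowl D) = (1/6)(5/5)(4/4)(0/3) = 0.
Multiplying each by its prior: 1/4 · 0 = 0, 1/4 · 0.028571 = 0.0071429, 1/4 · 0.037879 = 0.0094697, 1/4 · 0 = 0; with total 0.016613.
Therefore the posterior P(bowl B | data) = (0.0071429) / (0.016613) = 0.42997.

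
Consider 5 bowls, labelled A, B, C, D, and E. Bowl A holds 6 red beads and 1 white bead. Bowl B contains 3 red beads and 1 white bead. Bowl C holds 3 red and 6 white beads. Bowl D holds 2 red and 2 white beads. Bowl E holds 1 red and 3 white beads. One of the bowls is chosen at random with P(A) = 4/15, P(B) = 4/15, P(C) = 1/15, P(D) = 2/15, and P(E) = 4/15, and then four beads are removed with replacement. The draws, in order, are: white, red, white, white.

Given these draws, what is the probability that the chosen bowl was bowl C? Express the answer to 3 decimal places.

0.141

Compute the likelihood of the observed sequence for each case: P(data | bowl A) = (1/7)(6/7)(1/7)(1/7) = 0.002499; P(data | bowl B) = (1/4)(3/4)(1/4)(1/4) = 0.011719; P(data | bowl C) = (6/9)(3/9)(6/9)(6/9) = 0.098765; P(data | bowl D) = (2/4)(2/4)(2/4)(2/4) = 0.0625; P(data | bowl E) = (3/4)(1/4)(3/4)(3/4) = 0.10547.
The prior-weighted likelihoods are 4/15 · 0.002499 = 0.00066639, 4/15 · 0.011719 = 0.003125, 1/15 · 0.098765 = 0.0065844, 2/15 · 0.0625 = 0.0083333, 4/15 · 0.10547 = 0.028125; with total 0.046834.
By Bayes' rule, P(bowl C | data) = (0.0065844) / (0.046834) = 0.14059.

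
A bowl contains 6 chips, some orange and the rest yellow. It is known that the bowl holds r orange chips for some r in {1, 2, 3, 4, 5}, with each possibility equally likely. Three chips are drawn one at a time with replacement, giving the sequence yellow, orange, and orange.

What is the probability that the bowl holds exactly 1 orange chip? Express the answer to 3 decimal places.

The likelihood of the observed sequence under each hypothesis: P(data | r = 1) = (5/6)(1/6)(1/6) = 5/216; P(data | r = 2) = (4/6)(2/6)(2/6) = 2/27; P(data | r = 3) = (3/6)(3/6)(3/6) = 1/8; P(data | r = 4) = (2/6)(4/6)(4/6) = 4/27; P(data | r = 5) = (1/6)(5/6)(5/6) = 25/216.
The prior-weighted likelihoods are 1/5 · 5/216 = 1/216, 1/5 · 2/27 = 2/135, 1/5 · 1/8 = 1/40, 1/5 · 4/27 = 4/135, 1/5 · 25/216 = 5/216; these sum to 7/72.
By Bayes' rule, P(r = 1 | data) = (1/216) / (7/72) = 1/21.

0.048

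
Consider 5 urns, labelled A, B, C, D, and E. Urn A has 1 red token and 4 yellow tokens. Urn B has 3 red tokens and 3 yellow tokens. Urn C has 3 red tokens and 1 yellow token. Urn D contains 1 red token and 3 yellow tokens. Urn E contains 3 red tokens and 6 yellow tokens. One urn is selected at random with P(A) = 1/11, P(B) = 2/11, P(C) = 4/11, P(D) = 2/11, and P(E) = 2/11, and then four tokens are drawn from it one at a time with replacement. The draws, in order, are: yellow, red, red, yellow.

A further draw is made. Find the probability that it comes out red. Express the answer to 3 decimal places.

0.486

Under each hypothesis, the probability of the observed sequence is: P(data | urn A) = (4/5)(1/5)(1/5)(4/5) = 0.0256; P(data | urn B) = (3/6)(3/6)(3/6)(3/6) = 0.0625; P(data | urn C) = (1/4)(3/4)(3/4)(1/4) = 0.035156; P(data | urn D) = (3/4)(1/4)(1/4)(3/4) = 0.035156; P(data | urn E) = (6/9)(3/9)(3/9)(6/9) = 0.049383.
Weighting by the prior gives 1/11 · 0.0256 = 0.0023273, 2/11 · 0.0625 = 0.011364, 4/11 · 0.035156 = 0.012784, 2/11 · 0.035156 = 0.006392, 2/11 · 0.049383 = 0.0089787; with total 0.041846.
Normalising, the posterior is P(urn A | data) = 0.055616, P(urn B | data) = 0.27156, P(urn C | data) = 0.30551, P(urn D | data) = 0.15275, P(urn E | data) = 0.21457.
Averaging over the posterior, P(red next | data) = (1/5)(0.055616) + (1/2)(0.27156) + (3/4)(0.30551) + (1/4)(0.15275) + (1/3)(0.21457) = 0.48574.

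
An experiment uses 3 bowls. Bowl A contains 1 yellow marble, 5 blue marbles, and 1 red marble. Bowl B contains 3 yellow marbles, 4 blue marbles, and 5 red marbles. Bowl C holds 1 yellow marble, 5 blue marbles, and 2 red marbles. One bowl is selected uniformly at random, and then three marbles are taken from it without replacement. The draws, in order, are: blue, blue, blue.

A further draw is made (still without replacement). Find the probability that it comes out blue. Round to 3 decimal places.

Under each hypothesis, the probability of the observed sequence is: P(data | bowl A) = (5/7)(4/6)(3/5) = 0.28571; P(data | bowl B) = (4/12)(3/11)(2/10) = 0.018182; P(data | bowl C) = (5/8)(4/7)(3/6) = 0.17857.
Weighting by the prior gives 1/3 · 0.28571 = 0.095238, 1/3 · 0.018182 = 0.0060606, 1/3 · 0.17857 = 0.059524; summing to 0.16082.
The posterior is then P(bowl A | data) = 0.59219, P(bowl B | data) = 0.037685, P(bowl C | data) = 0.37012.
Averaging over the posterior, P(blue next | data) = (1/2)(0.59219) + (1/9)(0.037685) + (2/5)(0.37012) = 0.44833.

0.448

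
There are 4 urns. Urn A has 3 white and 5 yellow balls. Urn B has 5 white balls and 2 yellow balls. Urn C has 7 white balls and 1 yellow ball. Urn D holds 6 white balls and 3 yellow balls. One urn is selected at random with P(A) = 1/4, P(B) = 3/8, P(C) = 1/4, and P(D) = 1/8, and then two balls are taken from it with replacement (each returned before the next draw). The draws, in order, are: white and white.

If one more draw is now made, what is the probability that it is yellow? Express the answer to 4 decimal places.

For each hypothesis, P(data | H) works out to: P(data | urn A) = (3/8)(3/8) = 0.14062; P(data | urn B) = (5/7)(5/7) = 0.5102; P(data | urn C) = (7/8)(7/8) = 0.76562; P(data | urn D) = (6/9)(6/9) = 0.44444.
The prior-weighted likelihoods are 1/4 · 0.14062 = 0.035156, 3/8 · 0.5102 = 0.19133, 1/4 · 0.76562 = 0.19141, 1/8 · 0.44444 = 0.055556; summing to 0.47344.
Dividing through by the total gives posterior P(urn A | data) = 0.074256, P(urn B | data) = 0.40412, P(urn C | data) = 0.40428, P(urn D | data) = 0.11734.
The predictive probability is P(yellow next | data) = (5/8)(0.074256) + (2/7)(0.40412) + (1/8)(0.40428) + (1/3)(0.11734) = 0.25152.

0.2515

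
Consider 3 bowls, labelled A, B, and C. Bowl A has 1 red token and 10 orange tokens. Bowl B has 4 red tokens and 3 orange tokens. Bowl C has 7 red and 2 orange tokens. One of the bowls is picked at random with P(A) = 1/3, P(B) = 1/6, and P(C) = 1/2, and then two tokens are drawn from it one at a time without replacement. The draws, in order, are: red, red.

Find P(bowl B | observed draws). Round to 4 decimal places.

The likelihood of the observed sequence under each hypothesis: P(data | bowl A) = (1/11)(0/10) = 0; P(data | bowl B) = (4/7)(3/6) = 2/7; P(data | bowl C) = (7/9)(6/8) = 7/12.
The prior-weighted likelihoods are 1/3 · 0 = 0, 1/6 · 2/7 = 1/21, 1/2 · 7/12 = 7/24; summing to 19/56.
Therefore the posterior P(bowl B | data) = (1/21) / (19/56) = 8/57.

0.1404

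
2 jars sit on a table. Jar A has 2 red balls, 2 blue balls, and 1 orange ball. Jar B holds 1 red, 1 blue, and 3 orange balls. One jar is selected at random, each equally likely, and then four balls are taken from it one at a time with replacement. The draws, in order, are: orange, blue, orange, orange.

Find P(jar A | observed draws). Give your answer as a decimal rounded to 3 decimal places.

Under each hypothesis, the probability of the observed sequence is: P(data | jar A) = (1/5)(2/5)(1/5)(1/5) = 0.0032; P(data | jar B) = (3/5)(1/5)(3/5)(3/5) = 0.0432.
The prior-weighted likelihoods are 1/2 · 0.0032 = 0.0016, 1/2 · 0.0432 = 0.0216; these sum to 0.0232.
Hence P(jar A | data) = (0.0016) / (0.0232) = 0.068966.

0.069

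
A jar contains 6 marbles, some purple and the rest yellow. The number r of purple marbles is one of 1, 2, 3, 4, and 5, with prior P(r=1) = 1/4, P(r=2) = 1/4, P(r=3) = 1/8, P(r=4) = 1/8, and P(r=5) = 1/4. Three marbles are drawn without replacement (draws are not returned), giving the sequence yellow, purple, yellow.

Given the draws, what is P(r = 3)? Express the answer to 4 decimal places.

Under each hypothesis, the probability of the observed sequence is: P(data | r = 1) = (5/6)(1/5)(4/4) = 1/6; P(data | r = 2) = (4/6)(2/5)(3/4) = 1/5; P(data | r = 3) = (3/6)(3/5)(2/4) = 3/20; P(data | r = 4) = (2/6)(4/5)(1/4) = 1/15; P(data | r = 5) = (1/6)(5/5)(0/4) = 0.
The prior-weighted likelihoods are 1/4 · 1/6 = 1/24, 1/4 · 1/5 = 1/20, 1/8 · 3/20 = 3/160, 1/8 · 1/15 = 1/120, 1/4 · 0 = 0; these sum to 19/160.
Therefore the posterior P(r = 3 | data) = (3/160) / (19/160) = 3/19.

0.1579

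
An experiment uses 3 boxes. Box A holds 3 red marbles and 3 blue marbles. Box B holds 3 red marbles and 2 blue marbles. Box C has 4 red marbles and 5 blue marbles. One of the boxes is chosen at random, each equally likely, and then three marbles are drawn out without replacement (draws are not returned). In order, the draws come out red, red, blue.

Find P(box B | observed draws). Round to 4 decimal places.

Under each hypothesis, the probability of the observed sequence is: P(data | box A) = (3/6)(2/5)(3/4) = 0.15; P(data | box B) = (3/5)(2/4)(2/3) = 0.2; P(data | box C) = (4/9)(3/8)(5/7) = 0.11905.
Weighting by the prior gives 1/3 · 0.15 = 0.05, 1/3 · 0.2 = 0.066667, 1/3 · 0.11905 = 0.039683; these sum to 0.15635.
Therefore the posterior P(box B | data) = (0.066667) / (0.15635) = 0.4264.

0.4264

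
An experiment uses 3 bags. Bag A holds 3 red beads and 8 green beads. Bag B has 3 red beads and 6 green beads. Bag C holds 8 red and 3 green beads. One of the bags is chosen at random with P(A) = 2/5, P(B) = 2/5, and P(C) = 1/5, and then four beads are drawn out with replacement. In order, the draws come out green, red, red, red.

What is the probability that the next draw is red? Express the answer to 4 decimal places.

0.5485

For each hypothesis, P(data | H) works out to: P(data | bag A) = (8/11)(3/11)(3/11)(3/11) = 0.014753; P(data | bag B) = (6/9)(3/9)(3/9)(3/9) = 0.024691; P(data | bag C) = (3/11)(8/11)(8/11)(8/11) = 0.10491.
Weighting by the prior gives 2/5 · 0.014753 = 0.0059012, 2/5 · 0.024691 = 0.0098765, 1/5 · 0.10491 = 0.020982; these sum to 0.03676.
Dividing through by the total gives posterior P(bag A | data) = 0.16053, P(bag B | data) = 0.26868, P(bag C | data) = 0.57079.
So P(red next | data) = Σ P(red next | H) P(H | data) = (3/11)(0.16053) + (1/3)(0.26868) + (8/11)(0.57079) = 0.54846.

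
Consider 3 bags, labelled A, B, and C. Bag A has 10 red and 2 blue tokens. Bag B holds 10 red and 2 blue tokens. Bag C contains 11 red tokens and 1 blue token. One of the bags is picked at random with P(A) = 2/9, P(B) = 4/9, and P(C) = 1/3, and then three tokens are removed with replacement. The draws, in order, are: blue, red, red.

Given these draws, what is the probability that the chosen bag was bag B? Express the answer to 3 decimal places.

0.512

Compute the likelihood of the observed sequence for each case: P(data | bag A) = (2/12)(10/12)(10/12) = 0.11574; P(data | bag B) = (2/12)(10/12)(10/12) = 0.11574; P(data | bag C) = (1/12)(11/12)(11/12) = 0.070023.
Weighting by the prior gives 2/9 · 0.11574 = 0.02572, 4/9 · 0.11574 = 0.05144, 1/3 · 0.070023 = 0.023341; these sum to 0.1005.
So P(bag B | data) = (0.05144) / (0.1005) = 0.51184.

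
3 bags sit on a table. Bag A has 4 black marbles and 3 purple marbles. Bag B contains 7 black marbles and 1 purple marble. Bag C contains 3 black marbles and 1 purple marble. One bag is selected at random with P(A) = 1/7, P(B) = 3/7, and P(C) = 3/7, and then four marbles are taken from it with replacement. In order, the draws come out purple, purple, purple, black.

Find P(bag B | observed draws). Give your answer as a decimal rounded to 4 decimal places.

Compute the likelihood of the observed sequence for each case: P(data | bag A) = (3/7)(3/7)(3/7)(4/7) = 0.044981; P(data | bag B) = (1/8)(1/8)(1/8)(7/8) = 0.001709; P(data | bag C) = (1/4)(1/4)(1/4)(3/4) = 0.011719.
Multiplying each by its prior: 1/7 · 0.044981 = 0.0064259, 3/7 · 0.001709 = 0.00073242, 3/7 · 0.011719 = 0.0050223; these sum to 0.012181.
So P(bag B | data) = (0.00073242) / (0.012181) = 0.06013.

0.0601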